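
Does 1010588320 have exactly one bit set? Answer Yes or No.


0b111100001111000101101010100000. Multiple bits set => No

No


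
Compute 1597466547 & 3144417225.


0b1011111001101110110011110110011 & 0b10111011011010111111111111001001 = 0b11011001000110110011110000001 = 455305089

455305089


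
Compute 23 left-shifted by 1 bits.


0b10111 << 1 = 0b101110 = 46

46


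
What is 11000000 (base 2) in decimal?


11000000 in decimal = 192

192


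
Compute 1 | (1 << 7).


1 | (1 << 7) = 1 | 128 = 129

129


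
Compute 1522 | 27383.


0b10111110010 | 0b110101011110111 = 0b110111111110111 = 28663

28663


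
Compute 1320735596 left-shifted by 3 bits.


0b1001110101110001101001101101100 << 3 = 0b1001110101110001101001101101100000 = 10565884768

10565884768


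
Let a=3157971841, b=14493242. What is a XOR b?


3157971841 ^ 14493242 = 3169318331

3169318331


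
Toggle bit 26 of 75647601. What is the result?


75647601 ^ (1 << 26) = 75647601 ^ 67108864 = 8538737

8538737


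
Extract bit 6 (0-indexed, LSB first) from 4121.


0b1000000011001, position 6 = 0

0


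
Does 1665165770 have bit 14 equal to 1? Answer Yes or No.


0b1100011010000000110100111001010, bit 14 = 1. Yes

Yes


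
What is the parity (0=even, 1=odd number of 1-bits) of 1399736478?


0b1010011011011100100100010011110 has 16 ones => parity 0

0


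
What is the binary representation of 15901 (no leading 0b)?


15901 = 11111000011101 in binary

11111000011101


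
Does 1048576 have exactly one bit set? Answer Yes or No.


0b100000000000000000000. Only one bit set => Yes

Yes


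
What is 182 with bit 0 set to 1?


182 | (1 << 0) = 182 | 1 = 183

183


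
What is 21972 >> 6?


0b101010111010100 >> 6 = 0b101010111 = 343

343


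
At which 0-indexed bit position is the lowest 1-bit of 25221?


0b110001010000101. Lowest set bit at position 0

0


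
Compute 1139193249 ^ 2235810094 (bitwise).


0b1000011111001101011010110100001 ^ 0b10000101010000111100000100101110 = 0b11000110101001010111010010001111 = 3332732047

3332732047


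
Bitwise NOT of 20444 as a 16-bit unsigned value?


~0b100111111011100 = 0b1011000000100011 = 45091 (16-bit unsigned)

45091


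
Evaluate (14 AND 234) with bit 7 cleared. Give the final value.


Step 1: 14 & 234 = 10
Step 2: 10 & ~(1 << 7) = 10

10


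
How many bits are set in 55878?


0b1101101001000110 has 8 set bits

8


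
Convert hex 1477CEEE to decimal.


1477CEEE hex = 343396078 decimal

343396078


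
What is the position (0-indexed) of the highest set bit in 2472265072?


0b10010011010110111100010101110000. Highest set bit at position 31

31


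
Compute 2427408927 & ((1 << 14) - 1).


2427408927 & 16383 = 4639

4639


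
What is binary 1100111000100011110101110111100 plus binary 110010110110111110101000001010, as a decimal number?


1100111000100011110101110111100 + 110010110110111110101000001010 = 10011001111011011101010111000110 = 2582500806

2582500806


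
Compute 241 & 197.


0b11110001 & 0b11000101 = 0b11000001 = 193

193


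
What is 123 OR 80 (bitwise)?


0b1111011 | 0b1010000 = 0b1111011 = 123

123


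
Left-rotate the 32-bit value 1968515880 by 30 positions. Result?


Rotate 0b1110101010101010010101100101000 left by 30 (32-bit) = 0b11101010101010100101011001010 = 492128970

492128970


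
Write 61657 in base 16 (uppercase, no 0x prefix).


61657 = F0D9 hex

F0D9


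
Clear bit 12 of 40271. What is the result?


40271 & ~(1 << 12) = 36175

36175


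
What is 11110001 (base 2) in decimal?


11110001 in decimal = 241

241


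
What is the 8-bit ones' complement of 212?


212 ^ 255 = 43

43


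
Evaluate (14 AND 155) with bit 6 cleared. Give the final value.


Step 1: 14 & 155 = 10
Step 2: 10 & ~(1 << 6) = 10

10


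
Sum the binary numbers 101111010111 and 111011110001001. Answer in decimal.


101111010111 + 111011110001001 = 1000001101100000 = 33632

33632


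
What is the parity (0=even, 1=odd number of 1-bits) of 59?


0b111011 has 5 ones => parity 1

1


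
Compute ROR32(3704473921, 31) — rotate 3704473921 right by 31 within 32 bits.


Rotate 0b11011100110011011100100101000001 right by 31 (32-bit) = 0b10111001100110111001001010000011 = 3113980547

3113980547


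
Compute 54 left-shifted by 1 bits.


0b110110 << 1 = 0b1101100 = 108

108


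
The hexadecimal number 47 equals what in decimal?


47 hex = 71 decimal

71


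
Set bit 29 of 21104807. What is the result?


21104807 | (1 << 29) = 21104807 | 536870912 = 557975719

557975719


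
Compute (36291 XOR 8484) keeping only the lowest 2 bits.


Step 1: 36291 ^ 8484 = 44263
Step 2: 44263 & 3 = 3

3


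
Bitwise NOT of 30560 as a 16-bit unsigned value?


~0b111011101100000 = 0b1000100010011111 = 34975 (16-bit unsigned)

34975


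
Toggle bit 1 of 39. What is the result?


39 ^ (1 << 1) = 39 ^ 2 = 37

37


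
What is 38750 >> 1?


0b1001011101011110 >> 1 = 0b100101110101111 = 19375

19375


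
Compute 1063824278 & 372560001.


0b111111011010001010101110010110 & 0b10110001101001101000010000001 = 0b10110001000001000000010000000 = 371228800

371228800


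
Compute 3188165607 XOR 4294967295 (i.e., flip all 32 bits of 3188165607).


3188165607 ^ 4294967295 = 1106801688

1106801688


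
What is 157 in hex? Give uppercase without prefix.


157 = 9D hex

9D


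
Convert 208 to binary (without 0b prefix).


208 = 11010000 in binary

11010000


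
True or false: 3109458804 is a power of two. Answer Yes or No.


0b10111001010101101001001101110100. Multiple bits set => No

No


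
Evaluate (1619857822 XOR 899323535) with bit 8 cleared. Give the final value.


Step 1: 1619857822 ^ 899323535 = 1427605265
Step 2: 1427605265 & ~(1 << 8) = 1427605009

1427605009


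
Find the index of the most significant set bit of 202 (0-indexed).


0b11001010. Highest set bit at position 7

7


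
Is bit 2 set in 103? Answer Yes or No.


0b1100111, bit 2 = 1. Yes

Yes


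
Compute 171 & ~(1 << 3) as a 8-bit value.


171 & ~(1 << 3) = 163

163


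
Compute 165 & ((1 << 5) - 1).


165 & 31 = 5

5


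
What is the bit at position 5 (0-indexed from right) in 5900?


0b1011100001100, position 5 = 0

0


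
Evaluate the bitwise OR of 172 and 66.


0b10101100 | 0b1000010 = 0b11101110 = 238

238


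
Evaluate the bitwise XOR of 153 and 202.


0b10011001 ^ 0b11001010 = 0b1010011 = 83

83


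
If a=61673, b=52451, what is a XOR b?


61673 ^ 52451 = 15370

15370


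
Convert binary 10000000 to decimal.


10000000 in decimal = 128

128


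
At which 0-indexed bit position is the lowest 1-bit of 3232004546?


0b11000000101001000111100111000010. Lowest set bit at position 1

1


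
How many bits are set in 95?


0b1011111 has 6 set bits

6


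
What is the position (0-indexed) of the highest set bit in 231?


0b11100111. Highest set bit at position 7

7


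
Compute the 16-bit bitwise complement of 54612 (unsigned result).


~0b1101010101010100 = 0b10101010101011 = 10923 (16-bit unsigned)

10923


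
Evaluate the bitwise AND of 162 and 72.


0b10100010 & 0b1001000 = 0b0 = 0

0


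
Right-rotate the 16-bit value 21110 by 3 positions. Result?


Rotate 0b101001001110110 right by 3 (16-bit) = 0b1100101001001110 = 51790

51790


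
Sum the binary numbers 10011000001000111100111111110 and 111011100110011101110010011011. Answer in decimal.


10011000001000111100111111110 + 111011100110011101110010011011 = 1001110100111100101011010011001 = 1318999705

1318999705


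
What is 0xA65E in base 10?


A65E hex = 42590 decimal

42590


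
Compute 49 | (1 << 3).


49 | (1 << 3) = 49 | 8 = 57

57


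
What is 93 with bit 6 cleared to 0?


93 & ~(1 << 6) = 29

29


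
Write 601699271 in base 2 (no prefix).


601699271 = 100011110111010011001111000111 in binary

100011110111010011001111000111


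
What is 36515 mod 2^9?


36515 & 511 = 163

163


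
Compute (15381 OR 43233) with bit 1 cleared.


Step 1: 15381 | 43233 = 48373
Step 2: 48373 & ~(1 << 1) = 48373

48373


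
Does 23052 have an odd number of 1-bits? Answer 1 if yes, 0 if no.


0b101101000001100 has 6 ones => parity 0

0


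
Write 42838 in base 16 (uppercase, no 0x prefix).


42838 = A756 hex

A756


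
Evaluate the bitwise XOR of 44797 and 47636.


0b1010111011111101 ^ 0b1011101000010100 = 0b1010011101001 = 5353

5353


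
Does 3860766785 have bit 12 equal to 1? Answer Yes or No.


0b11100110000111101010000001000001, bit 12 = 0. No

No


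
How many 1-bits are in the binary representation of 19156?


0b100101011010100 has 7 set bits

7


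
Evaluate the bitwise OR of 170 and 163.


0b10101010 | 0b10100011 = 0b10101011 = 171

171


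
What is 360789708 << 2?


0b10101100000010011011011001100 << 2 = 0b1010110000001001101101100110000 = 1443158832

1443158832


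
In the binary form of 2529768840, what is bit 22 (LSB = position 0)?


0b10010110110010010011010110001000, position 22 = 1

1


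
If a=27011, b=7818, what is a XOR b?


27011 ^ 7818 = 30473

30473


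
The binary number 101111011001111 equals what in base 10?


101111011001111 in decimal = 24271

24271


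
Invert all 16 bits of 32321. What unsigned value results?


32321 ^ 65535 = 33214

33214


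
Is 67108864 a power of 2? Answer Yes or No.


0b100000000000000000000000000. Only one bit set => Yes

Yes


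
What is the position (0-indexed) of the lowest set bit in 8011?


0b1111101001011. Lowest set bit at position 0

0


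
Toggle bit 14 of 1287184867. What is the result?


1287184867 ^ (1 << 14) = 1287184867 ^ 16384 = 1287168483

1287168483


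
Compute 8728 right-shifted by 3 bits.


0b10001000011000 >> 3 = 0b10001000011 = 1091

1091


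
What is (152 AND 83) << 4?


Step 1: 152 & 83 = 16
Step 2: 16 << 4 = 256

256


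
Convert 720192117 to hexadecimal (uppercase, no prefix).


720192117 = 2AED4275 hex

2AED4275


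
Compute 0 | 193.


0b0 | 0b11000001 = 0b11000001 = 193

193


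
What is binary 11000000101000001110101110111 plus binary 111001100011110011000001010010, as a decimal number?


11000000101000001110101110111 + 111001100011110011000001010010 = 1010001101000110100110111001001 = 1369656777

1369656777


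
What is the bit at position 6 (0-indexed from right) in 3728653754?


0b11011110001111101011110110111010, position 6 = 0

0


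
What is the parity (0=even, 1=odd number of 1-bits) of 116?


0b1110100 has 4 ones => parity 0

0


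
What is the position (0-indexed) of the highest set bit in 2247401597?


0b10000101111101001010000001111101. Highest set bit at position 31

31


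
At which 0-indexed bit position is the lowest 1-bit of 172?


0b10101100. Lowest set bit at position 2

2


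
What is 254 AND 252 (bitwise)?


0b11111110 & 0b11111100 = 0b11111100 = 252

252


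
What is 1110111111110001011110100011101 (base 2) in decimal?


1110111111110001011110100011101 in decimal = 2012790045

2012790045


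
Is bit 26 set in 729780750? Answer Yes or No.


0b101011011111111001001000001110, bit 26 = 0. No

No


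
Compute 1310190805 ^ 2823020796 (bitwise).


0b1001110000101111110110011010101 ^ 0b10101000010000111110000011111100 = 0b11100110010101000000110000101001 = 3864267817

3864267817


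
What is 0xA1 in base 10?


A1 hex = 161 decimal

161


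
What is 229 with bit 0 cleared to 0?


229 & ~(1 << 0) = 228

228


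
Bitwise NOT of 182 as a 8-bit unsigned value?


~0b10110110 = 0b1001001 = 73 (8-bit unsigned)

73


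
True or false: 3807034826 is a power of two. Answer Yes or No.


0b11100010111010101011110111001010. Multiple bits set => No

No


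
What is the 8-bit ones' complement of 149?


149 ^ 255 = 106

106


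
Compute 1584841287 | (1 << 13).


1584841287 | (1 << 13) = 1584841287 | 8192 = 1584849479

1584849479


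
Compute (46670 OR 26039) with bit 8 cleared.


Step 1: 46670 | 26039 = 63487
Step 2: 63487 & ~(1 << 8) = 63231

63231


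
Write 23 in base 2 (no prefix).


23 = 10111 in binary

10111


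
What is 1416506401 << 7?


0b1010100011011100010110000100001 << 7 = 0b10101000110111000101100001000010000000 = 181312819328

181312819328


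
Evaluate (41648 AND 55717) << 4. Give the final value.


Step 1: 41648 & 55717 = 32928
Step 2: 32928 << 4 = 526848

526848


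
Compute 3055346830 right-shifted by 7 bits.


0b10110110000111001110010010001110 >> 7 = 0b1011011000011100111001001 = 23869897

23869897


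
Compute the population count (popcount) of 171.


0b10101011 has 5 set bits

5


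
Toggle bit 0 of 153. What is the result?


153 ^ (1 << 0) = 153 ^ 1 = 152

152


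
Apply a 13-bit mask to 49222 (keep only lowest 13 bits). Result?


49222 & 8191 = 70

70


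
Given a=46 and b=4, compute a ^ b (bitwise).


46 ^ 4 = 42

42


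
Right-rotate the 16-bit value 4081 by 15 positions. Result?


Rotate 0b111111110001 right by 15 (16-bit) = 0b1111111100010 = 8162

8162


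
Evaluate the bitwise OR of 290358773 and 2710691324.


0b10001010011101000010111110101 | 0b10100001100100011101110111111100 = 0b10110001110111111101110111111101 = 2984238589

2984238589


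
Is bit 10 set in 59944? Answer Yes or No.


0b1110101000101000, bit 10 = 0. No

No


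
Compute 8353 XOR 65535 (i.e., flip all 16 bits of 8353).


8353 ^ 65535 = 57182

57182


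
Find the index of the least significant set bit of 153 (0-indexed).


0b10011001. Lowest set bit at position 0

0


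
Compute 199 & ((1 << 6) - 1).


199 & 63 = 7

7


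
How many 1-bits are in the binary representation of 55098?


0b1101011100111010 has 10 set bits

10


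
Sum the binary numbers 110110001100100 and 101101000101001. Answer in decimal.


110110001100100 + 101101000101001 = 1100011010001101 = 50829

50829


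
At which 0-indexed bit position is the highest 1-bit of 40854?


0b1001111110010110. Highest set bit at position 15

15


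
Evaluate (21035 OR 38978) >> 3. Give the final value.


Step 1: 21035 | 38978 = 55915
Step 2: 55915 >> 3 = 6989

6989


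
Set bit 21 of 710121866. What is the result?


710121866 | (1 << 21) = 710121866 | 2097152 = 712219018

712219018


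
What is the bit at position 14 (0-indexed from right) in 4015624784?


0b11101111010110011001001001010000, position 14 = 0

0


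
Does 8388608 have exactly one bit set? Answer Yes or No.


0b100000000000000000000000. Only one bit set => Yes

Yes


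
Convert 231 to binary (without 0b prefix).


231 = 11100111 in binary

11100111


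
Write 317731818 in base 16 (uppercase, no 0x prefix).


317731818 = 12F033EA hex

12F033EA


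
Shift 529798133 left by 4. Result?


0b11111100101000001001111110101 << 4 = 0b111111001010000010011111101010000 = 8476770128

8476770128


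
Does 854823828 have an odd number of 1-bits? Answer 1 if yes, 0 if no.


0b110010111100111001001110010100 has 16 ones => parity 0

0


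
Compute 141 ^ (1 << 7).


141 ^ (1 << 7) = 141 ^ 128 = 13

13


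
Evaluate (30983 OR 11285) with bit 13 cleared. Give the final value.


Step 1: 30983 | 11285 = 32023
Step 2: 32023 & ~(1 << 13) = 23831

23831


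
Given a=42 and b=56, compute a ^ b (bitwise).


42 ^ 56 = 18

18


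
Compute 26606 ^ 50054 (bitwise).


0b110011111101110 ^ 0b1100001110000110 = 0b1010010001101000 = 42088

42088


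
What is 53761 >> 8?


0b1101001000000001 >> 8 = 0b11010010 = 210

210


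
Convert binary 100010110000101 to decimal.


100010110000101 in decimal = 17797

17797


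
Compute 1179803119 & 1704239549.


0b1000110010100100101110111101111 & 0b1100101100101001010000110111101 = 0b1000100000100000000000110101101 = 1141899693

1141899693


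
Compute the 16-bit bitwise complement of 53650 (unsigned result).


~0b1101000110010010 = 0b10111001101101 = 11885 (16-bit unsigned)

11885


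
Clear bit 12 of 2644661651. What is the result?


2644661651 & ~(1 << 12) = 2644657555

2644657555


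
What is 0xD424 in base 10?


D424 hex = 54308 decimal

54308


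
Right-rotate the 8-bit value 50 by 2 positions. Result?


Rotate 0b110010 right by 2 (8-bit) = 0b10001100 = 140

140


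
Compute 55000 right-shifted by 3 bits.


0b1101011011011000 >> 3 = 0b1101011011011 = 6875

6875


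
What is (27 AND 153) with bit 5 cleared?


Step 1: 27 & 153 = 25
Step 2: 25 & ~(1 << 5) = 25

25


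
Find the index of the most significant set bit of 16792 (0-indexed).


0b100000110011000. Highest set bit at position 14

14


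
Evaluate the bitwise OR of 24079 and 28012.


0b101111000001111 | 0b110110101101100 = 0b111111101101111 = 32623

32623


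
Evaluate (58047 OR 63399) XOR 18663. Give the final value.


Step 1: 58047 | 63399 = 63423
Step 2: 63423 ^ 18663 = 48984

48984


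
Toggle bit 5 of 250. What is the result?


250 ^ (1 << 5) = 250 ^ 32 = 218

218


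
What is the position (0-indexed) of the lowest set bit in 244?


0b11110100. Lowest set bit at position 2

2


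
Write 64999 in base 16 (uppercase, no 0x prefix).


64999 = FDE7 hex

FDE7


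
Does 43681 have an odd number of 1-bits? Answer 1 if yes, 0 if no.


0b1010101010100001 has 7 ones => parity 1

1


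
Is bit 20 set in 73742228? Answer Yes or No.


0b100011001010011011110010100, bit 20 = 0. No

No


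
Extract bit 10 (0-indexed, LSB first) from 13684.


0b11010101110100, position 10 = 1

1


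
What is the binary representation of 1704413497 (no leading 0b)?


1704413497 = 1100101100101110100100100111001 in binary

1100101100101110100100100111001


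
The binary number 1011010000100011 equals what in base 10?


1011010000100011 in decimal = 46115

46115


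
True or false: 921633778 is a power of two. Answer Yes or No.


0b110110111011110000001111110010. Multiple bits set => No

No


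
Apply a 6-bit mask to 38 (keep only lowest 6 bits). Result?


38 & 63 = 38

38


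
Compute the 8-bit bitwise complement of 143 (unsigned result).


~0b10001111 = 0b1110000 = 112 (8-bit unsigned)

112


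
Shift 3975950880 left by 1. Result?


0b11101100111111000011001000100000 << 1 = 0b111011001111110000110010001000000 = 7951901760

7951901760


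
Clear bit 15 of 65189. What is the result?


65189 & ~(1 << 15) = 32421

32421


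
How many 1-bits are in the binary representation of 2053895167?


0b1111010011010111111001111111111 has 24 set bits

24


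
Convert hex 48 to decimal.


48 hex = 72 decimal

72


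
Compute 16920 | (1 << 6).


16920 | (1 << 6) = 16920 | 64 = 16984

16984


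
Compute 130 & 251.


0b10000010 & 0b11111011 = 0b10000010 = 130

130


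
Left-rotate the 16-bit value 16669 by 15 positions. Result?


Rotate 0b100000100011101 left by 15 (16-bit) = 0b1010000010001110 = 41102

41102


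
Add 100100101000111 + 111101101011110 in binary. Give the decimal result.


100100101000111 + 111101101011110 = 1100010010100101 = 50341

50341


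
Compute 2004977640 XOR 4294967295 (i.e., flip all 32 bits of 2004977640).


2004977640 ^ 4294967295 = 2289989655

2289989655


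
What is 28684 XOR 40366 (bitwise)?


0b111000000001100 ^ 0b1001110110101110 = 0b1110110110100010 = 60834

60834


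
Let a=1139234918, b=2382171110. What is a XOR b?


1139234918 ^ 2382171110 = 3457831808

3457831808


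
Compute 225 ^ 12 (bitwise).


0b11100001 ^ 0b1100 = 0b11101101 = 237

237


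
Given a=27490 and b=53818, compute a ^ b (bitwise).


27490 ^ 53818 = 47448

47448


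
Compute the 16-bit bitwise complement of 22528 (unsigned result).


~0b101100000000000 = 0b1010011111111111 = 43007 (16-bit unsigned)

43007


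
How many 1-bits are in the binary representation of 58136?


0b1110001100011000 has 7 set bits

7


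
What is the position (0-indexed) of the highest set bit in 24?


0b11000. Highest set bit at position 4

4


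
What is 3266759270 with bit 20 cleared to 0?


3266759270 & ~(1 << 20) = 3265710694

3265710694


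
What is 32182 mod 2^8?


32182 & 255 = 182

182


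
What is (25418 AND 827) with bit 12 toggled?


Step 1: 25418 & 827 = 778
Step 2: 778 ^ (1 << 12) = 778 ^ 4096 = 4874

4874


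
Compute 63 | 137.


0b111111 | 0b10001001 = 0b10111111 = 191

191


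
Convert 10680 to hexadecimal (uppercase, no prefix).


10680 = 29B8 hex

29B8


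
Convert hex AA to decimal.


AA hex = 170 decimal

170


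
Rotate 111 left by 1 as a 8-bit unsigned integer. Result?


Rotate 0b1101111 left by 1 (8-bit) = 0b11011110 = 222

222


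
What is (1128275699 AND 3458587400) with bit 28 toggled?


Step 1: 1128275699 & 3458587400 = 1107302912
Step 2: 1107302912 ^ (1 << 28) = 1107302912 ^ 268435456 = 1375738368

1375738368


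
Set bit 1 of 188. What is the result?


188 | (1 << 1) = 188 | 2 = 190

190


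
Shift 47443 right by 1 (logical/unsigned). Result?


0b1011100101010011 >> 1 = 0b101110010101001 = 23721

23721


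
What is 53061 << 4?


0b1100111101000101 << 4 = 0b11001111010001010000 = 848976

848976


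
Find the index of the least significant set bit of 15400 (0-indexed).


0b11110000101000. Lowest set bit at position 3

3


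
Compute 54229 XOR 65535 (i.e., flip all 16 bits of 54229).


54229 ^ 65535 = 11306

11306


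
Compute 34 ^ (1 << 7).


34 ^ (1 << 7) = 34 ^ 128 = 162

162


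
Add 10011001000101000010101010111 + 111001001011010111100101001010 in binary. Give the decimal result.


10011001000101000010101010111 + 111001001011010111100101001010 = 1001100010011111111111010100001 = 1280310945

1280310945


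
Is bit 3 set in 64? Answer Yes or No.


0b1000000, bit 3 = 0. No

No


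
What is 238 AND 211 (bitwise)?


0b11101110 & 0b11010011 = 0b11000010 = 194

194


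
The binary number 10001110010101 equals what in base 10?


10001110010101 in decimal = 9109

9109


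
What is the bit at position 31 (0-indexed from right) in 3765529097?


0b11100000011100010110101000001001, position 31 = 1

1


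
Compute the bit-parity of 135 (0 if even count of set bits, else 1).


0b10000111 has 4 ones => parity 0

0


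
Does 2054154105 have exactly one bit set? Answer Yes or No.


0b1111010011011111110011101111001. Multiple bits set => No

No


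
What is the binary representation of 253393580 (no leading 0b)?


253393580 = 1111000110100111101010101100 in binary

1111000110100111101010101100


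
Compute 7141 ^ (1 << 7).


7141 ^ (1 << 7) = 7141 ^ 128 = 7013

7013


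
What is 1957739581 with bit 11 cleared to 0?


1957739581 & ~(1 << 11) = 1957737533

1957737533


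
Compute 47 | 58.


0b101111 | 0b111010 = 0b111111 = 63

63


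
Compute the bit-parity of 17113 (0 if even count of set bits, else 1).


0b100001011011001 has 7 ones => parity 1

1


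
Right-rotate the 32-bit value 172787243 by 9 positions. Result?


Rotate 0b1010010011001000011000101011 right by 9 (32-bit) = 0b10101100001010010011001000011 = 361047619

361047619


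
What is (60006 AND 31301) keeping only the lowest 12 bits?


Step 1: 60006 & 31301 = 27204
Step 2: 27204 & 4095 = 2628

2628


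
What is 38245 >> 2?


0b1001010101100101 >> 2 = 0b10010101011001 = 9561

9561


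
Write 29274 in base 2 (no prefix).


29274 = 111001001011010 in binary

111001001011010


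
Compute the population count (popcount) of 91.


0b1011011 has 5 set bits

5


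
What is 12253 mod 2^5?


12253 & 31 = 29

29


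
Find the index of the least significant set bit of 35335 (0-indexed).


0b1000101000000111. Lowest set bit at position 0

0


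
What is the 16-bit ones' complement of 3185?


3185 ^ 65535 = 62350

62350


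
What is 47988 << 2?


0b1011101101110100 << 2 = 0b101110110111010000 = 191952

191952


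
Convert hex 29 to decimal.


29 hex = 41 decimal

41


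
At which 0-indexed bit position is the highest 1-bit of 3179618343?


0b10111101100001010010000000100111. Highest set bit at position 31

31


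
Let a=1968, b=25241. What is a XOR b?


1968 ^ 25241 = 25897

25897


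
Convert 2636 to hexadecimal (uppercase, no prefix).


2636 = A4C hex

A4C


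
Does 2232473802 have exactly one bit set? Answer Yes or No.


0b10000101000100001101100011001010. Multiple bits set => No

No


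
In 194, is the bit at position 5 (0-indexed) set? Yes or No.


0b11000010, bit 5 = 0. No

No


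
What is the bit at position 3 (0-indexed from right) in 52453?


0b1100110011100101, position 3 = 0

0


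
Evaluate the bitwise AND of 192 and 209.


0b11000000 & 0b11010001 = 0b11000000 = 192

192


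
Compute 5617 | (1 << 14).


5617 | (1 << 14) = 5617 | 16384 = 22001

22001


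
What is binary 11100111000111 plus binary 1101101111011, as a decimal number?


11100111000111 + 1101101111011 = 101010101000010 = 21826

21826


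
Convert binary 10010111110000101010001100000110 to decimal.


10010111110000101010001100000110 in decimal = 2546115334

2546115334


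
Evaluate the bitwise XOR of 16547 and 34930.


0b100000010100011 ^ 0b1000100001110010 = 0b1100100011010001 = 51409

51409


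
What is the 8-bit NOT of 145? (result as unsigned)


~0b10010001 = 0b1101110 = 110 (8-bit unsigned)

110


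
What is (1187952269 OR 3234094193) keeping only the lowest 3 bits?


Step 1: 1187952269 | 3234094193 = 3335454461
Step 2: 3335454461 & 7 = 5

5


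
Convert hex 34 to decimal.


34 hex = 52 decimal

52


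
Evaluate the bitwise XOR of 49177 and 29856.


0b1100000000011001 ^ 0b111010010100000 = 0b1011010010111001 = 46265

46265


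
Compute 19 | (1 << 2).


19 | (1 << 2) = 19 | 4 = 23

23


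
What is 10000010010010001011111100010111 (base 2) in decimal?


10000010010010001011111100010111 in decimal = 2185805591

2185805591


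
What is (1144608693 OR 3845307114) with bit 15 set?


Step 1: 1144608693 | 3845307114 = 3845914623
Step 2: 3845914623 | (1 << 15) = 3845914623 | 32768 = 3845914623

3845914623


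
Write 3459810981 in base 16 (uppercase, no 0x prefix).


3459810981 = CE3886A5 hex

CE3886A5


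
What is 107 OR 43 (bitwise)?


0b1101011 | 0b101011 = 0b1101011 = 107

107


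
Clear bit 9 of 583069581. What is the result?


583069581 & ~(1 << 9) = 583069069

583069069


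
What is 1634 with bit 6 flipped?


1634 ^ (1 << 6) = 1634 ^ 64 = 1570

1570


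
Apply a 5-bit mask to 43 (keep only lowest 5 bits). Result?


43 & 31 = 11

11


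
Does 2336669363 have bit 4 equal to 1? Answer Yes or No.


0b10001011010001101011111010110011, bit 4 = 1. Yes

Yes


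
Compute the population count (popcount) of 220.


0b11011100 has 5 set bits

5


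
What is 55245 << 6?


0b1101011111001101 << 6 = 0b1101011111001101000000 = 3535680

3535680


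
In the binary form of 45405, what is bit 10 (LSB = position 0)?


0b1011000101011101, position 10 = 0

0


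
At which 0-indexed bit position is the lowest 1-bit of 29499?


0b111001100111011. Lowest set bit at position 0

0


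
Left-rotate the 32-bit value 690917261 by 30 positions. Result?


Rotate 0b101001001011101000111110001101 left by 30 (32-bit) = 0b1001010010010111010001111100011 = 1246471139

1246471139


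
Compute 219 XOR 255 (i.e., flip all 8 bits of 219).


219 ^ 255 = 36

36


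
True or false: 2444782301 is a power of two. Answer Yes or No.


0b10010001101110000110101011011101. Multiple bits set => No

No


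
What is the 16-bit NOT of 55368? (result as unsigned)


~0b1101100001001000 = 0b10011110110111 = 10167 (16-bit unsigned)

10167


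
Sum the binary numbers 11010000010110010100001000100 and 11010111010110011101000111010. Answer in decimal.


11010000010110010100001000100 + 11010111010110011101000111010 = 110100111101100110001001111110 = 888562302

888562302


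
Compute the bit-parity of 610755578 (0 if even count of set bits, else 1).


0b100100011001110110001111111010 has 17 ones => parity 1

1


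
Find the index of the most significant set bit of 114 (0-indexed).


0b1110010. Highest set bit at position 6

6


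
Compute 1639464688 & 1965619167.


0b1100001101110000011111011110000 & 0b1110101001010001111011111011111 = 0b1100001001010000011011011010000 = 1630025424

1630025424


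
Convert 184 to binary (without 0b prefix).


184 = 10111000 in binary

10111000


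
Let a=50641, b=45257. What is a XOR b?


50641 ^ 45257 = 29976

29976


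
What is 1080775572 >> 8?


0b1000000011010110101001110010100 >> 8 = 0b10000000110101101010011 = 4221779

4221779


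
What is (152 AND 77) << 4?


Step 1: 152 & 77 = 8
Step 2: 8 << 4 = 128

128


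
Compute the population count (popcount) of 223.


0b11011111 has 7 set bits

7


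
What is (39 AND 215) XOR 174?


Step 1: 39 & 215 = 7
Step 2: 7 ^ 174 = 169

169


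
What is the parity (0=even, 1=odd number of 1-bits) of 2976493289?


0b10110001011010011010111011101001 has 18 ones => parity 0

0


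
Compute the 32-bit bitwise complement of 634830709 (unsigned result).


~0b100101110101101011111101110101 = 0b11011010001010010100000010001010 = 3660136586 (32-bit unsigned)

3660136586


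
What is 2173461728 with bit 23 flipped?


2173461728 ^ (1 << 23) = 2173461728 ^ 8388608 = 2165073120

2165073120


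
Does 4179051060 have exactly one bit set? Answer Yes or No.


0b11111001000101110100001000110100. Multiple bits set => No

No


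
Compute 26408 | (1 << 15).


26408 | (1 << 15) = 26408 | 32768 = 59176

59176


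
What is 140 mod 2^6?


140 & 63 = 12

12


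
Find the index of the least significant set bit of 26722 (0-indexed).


0b110100001100010. Lowest set bit at position 1

1


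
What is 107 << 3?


0b1101011 << 3 = 0b1101011000 = 856

856


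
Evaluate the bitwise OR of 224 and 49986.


0b11100000 | 0b1100001101000010 = 0b1100001111100010 = 50146

50146


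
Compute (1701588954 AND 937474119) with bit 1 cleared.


Step 1: 1701588954 & 937474119 = 627058754
Step 2: 627058754 & ~(1 << 1) = 627058752

627058752


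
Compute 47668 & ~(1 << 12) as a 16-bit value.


47668 & ~(1 << 12) = 43572

43572


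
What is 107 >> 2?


0b1101011 >> 2 = 0b11010 = 26

26


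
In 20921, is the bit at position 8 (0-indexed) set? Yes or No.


0b101000110111001, bit 8 = 1. Yes

Yes


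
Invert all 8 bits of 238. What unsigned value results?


238 ^ 255 = 17

17


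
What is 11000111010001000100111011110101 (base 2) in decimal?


11000111010001000100111011110101 in decimal = 3343142645

3343142645


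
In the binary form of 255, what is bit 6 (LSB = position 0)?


0b11111111, position 6 = 1

1


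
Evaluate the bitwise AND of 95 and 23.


0b1011111 & 0b10111 = 0b10111 = 23

23


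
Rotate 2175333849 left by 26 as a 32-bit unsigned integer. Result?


Rotate 0b10000001101010001111010111011001 left by 26 (32-bit) = 0b1100110000001101010001111010111 = 1711711191

1711711191


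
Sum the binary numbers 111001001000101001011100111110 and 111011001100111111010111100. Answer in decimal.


111001001000101001011100111110 + 111011001100111111010111100 = 1000000100010010001010111111010 = 1082725882

1082725882


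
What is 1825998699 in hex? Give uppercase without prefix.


1825998699 = 6CD6876B hex

6CD6876B


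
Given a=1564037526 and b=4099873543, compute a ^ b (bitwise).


1564037526 ^ 4099873543 = 2842053265

2842053265


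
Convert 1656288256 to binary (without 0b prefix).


1656288256 = 1100010101110001111010000000000 in binary

1100010101110001111010000000000


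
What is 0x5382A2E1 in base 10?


5382A2E1 hex = 1401070305 decimal

1401070305


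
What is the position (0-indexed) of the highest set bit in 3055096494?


0b10110110000110010001001010101110. Highest set bit at position 31

31


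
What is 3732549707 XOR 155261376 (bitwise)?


0b11011110011110100011000001001011 ^ 0b1001010000010001100111000000 = 0b11010111001110110010100110001011 = 3610978699

3610978699


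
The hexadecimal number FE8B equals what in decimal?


FE8B hex = 65163 decimal

65163


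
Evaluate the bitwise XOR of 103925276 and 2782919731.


0b110001100011100011000011100 ^ 0b10100101110111111111110000110011 = 0b10100011111011100011101000101111 = 2750298671

2750298671


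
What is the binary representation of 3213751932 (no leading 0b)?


3213751932 = 10111111100011011111011001111100 in binary

10111111100011011111011001111100


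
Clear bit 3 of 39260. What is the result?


39260 & ~(1 << 3) = 39252

39252


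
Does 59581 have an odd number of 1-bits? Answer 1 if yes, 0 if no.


0b1110100010111101 has 10 ones => parity 0

0


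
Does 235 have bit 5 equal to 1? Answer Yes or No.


0b11101011, bit 5 = 1. Yes

Yes


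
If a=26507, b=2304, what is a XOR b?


26507 ^ 2304 = 28299

28299


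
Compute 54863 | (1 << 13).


54863 | (1 << 13) = 54863 | 8192 = 63055

63055


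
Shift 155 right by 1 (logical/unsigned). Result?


0b10011011 >> 1 = 0b1001101 = 77

77


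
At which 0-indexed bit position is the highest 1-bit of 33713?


0b1000001110110001. Highest set bit at position 15

15


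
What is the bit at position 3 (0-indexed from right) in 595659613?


0b100011100000010000101101011101, position 3 = 1

1


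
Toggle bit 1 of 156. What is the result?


156 ^ (1 << 1) = 156 ^ 2 = 158

158


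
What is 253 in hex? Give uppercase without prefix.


253 = FD hex

FD


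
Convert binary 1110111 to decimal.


1110111 in decimal = 119

119


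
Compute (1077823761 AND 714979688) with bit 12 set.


Step 1: 1077823761 & 714979688 = 1837312
Step 2: 1837312 | (1 << 12) = 1837312 | 4096 = 1841408

1841408


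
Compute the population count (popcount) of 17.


0b10001 has 2 set bits

2


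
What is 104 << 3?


0b1101000 << 3 = 0b1101000000 = 832

832


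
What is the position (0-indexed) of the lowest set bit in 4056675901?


0b11110001110010111111011000111101. Lowest set bit at position 0

0


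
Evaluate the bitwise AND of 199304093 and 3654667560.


0b1011111000010010001110011101 & 0b11011001110101011100110100101000 = 0b1001110000010000000100001000 = 163643656

163643656


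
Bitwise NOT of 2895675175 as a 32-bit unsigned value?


~0b10101100100110000111111100100111 = 0b1010011011001111000000011011000 = 1399292120 (32-bit unsigned)

1399292120


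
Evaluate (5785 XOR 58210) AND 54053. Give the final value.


Step 1: 5785 ^ 58210 = 62971
Step 2: 62971 & 54053 = 53537

53537


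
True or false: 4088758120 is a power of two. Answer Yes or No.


0b11110011101101010111111101101000. Multiple bits set => No

No


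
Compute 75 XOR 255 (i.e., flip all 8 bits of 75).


75 ^ 255 = 180

180


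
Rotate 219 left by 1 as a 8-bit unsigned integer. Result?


Rotate 0b11011011 left by 1 (8-bit) = 0b10110111 = 183

183


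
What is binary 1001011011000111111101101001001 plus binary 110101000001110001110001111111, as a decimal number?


1001011011000111111101101001001 + 110101000001110001110001111111 = 10000000011010110001011111001000 = 2154502088

2154502088


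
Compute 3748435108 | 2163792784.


0b11011111011011001001010010100100 | 0b10000000111110001101101110010000 = 0b11011111111111001101111110110100 = 3757891508

3757891508


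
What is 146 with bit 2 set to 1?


146 | (1 << 2) = 146 | 4 = 150

150


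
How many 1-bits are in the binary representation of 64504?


0b1111101111111000 has 12 set bits

12


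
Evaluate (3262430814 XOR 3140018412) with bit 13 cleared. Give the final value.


Step 1: 3262430814 ^ 3140018412 = 2036096690
Step 2: 2036096690 & ~(1 << 13) = 2036096690

2036096690


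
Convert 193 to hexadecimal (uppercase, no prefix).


193 = C1 hex

C1


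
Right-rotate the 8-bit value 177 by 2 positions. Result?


Rotate 0b10110001 right by 2 (8-bit) = 0b1101100 = 108

108


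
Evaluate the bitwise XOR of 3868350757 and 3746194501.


0b11100110100100100101100100100101 ^ 0b11011111010010100110010001000101 = 0b111001110110000011110101100000 = 970472800

970472800


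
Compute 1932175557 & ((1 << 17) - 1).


1932175557 & 131071 = 43205

43205


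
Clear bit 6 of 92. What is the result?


92 & ~(1 << 6) = 28

28


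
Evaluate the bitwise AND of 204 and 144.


0b11001100 & 0b10010000 = 0b10000000 = 128

128


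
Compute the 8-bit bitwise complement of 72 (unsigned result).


~0b1001000 = 0b10110111 = 183 (8-bit unsigned)

183


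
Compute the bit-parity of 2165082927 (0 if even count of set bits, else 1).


0b10000001000011001000101100101111 has 13 ones => parity 1

1


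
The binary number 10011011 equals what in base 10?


10011011 in decimal = 155

155


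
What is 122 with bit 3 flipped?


122 ^ (1 << 3) = 122 ^ 8 = 114

114


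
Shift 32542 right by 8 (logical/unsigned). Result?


0b111111100011110 >> 8 = 0b1111111 = 127

127


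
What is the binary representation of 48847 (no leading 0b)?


48847 = 1011111011001111 in binary

1011111011001111


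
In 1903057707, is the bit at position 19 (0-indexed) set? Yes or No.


0b1110001011011100101101100101011, bit 19 = 1. Yes

Yes


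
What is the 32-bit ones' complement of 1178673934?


1178673934 ^ 4294967295 = 3116293361

3116293361


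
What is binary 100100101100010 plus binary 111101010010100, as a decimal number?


100100101100010 + 111101010010100 = 1100001111110110 = 50166

50166


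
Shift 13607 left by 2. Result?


0b11010100100111 << 2 = 0b1101010010011100 = 54428

54428


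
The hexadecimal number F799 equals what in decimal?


F799 hex = 63385 decimal

63385


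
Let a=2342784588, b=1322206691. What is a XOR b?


2342784588 ^ 1322206691 = 3312143279

3312143279


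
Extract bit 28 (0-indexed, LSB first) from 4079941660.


0b11110011001011101111100000011100, position 28 = 1

1


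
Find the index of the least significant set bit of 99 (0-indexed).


0b1100011. Lowest set bit at position 0

0


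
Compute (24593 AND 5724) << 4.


Step 1: 24593 & 5724 = 16
Step 2: 16 << 4 = 256

256


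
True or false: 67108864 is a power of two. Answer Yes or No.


0b100000000000000000000000000. Only one bit set => Yes

Yes


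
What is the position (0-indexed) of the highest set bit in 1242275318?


0b1001010000010111001110111110110. Highest set bit at position 30

30
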